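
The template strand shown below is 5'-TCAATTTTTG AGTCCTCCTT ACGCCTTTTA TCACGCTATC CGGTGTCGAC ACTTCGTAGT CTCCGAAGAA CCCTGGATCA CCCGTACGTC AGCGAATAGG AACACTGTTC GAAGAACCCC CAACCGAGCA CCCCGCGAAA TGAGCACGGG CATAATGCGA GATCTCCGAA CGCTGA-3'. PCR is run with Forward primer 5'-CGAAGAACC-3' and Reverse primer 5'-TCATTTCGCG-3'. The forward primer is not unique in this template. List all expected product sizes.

The forward primer CGAAGAACC matches the top strand at positions 64–72, 110–118.
The reverse primer's reverse complement is CGCGAAATGA, matching at positions 134–143.
Each forward site pairs with the reverse site to give a product ending at position 143: sizes 80, 34 bp.

80 bp, 34 bp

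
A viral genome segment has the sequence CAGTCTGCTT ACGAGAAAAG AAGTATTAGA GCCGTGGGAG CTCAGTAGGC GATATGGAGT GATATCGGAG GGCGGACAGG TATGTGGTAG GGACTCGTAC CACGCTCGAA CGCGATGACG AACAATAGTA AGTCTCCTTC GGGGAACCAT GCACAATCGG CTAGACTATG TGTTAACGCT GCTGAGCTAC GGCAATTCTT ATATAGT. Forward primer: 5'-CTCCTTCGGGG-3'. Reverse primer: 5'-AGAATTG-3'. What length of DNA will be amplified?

Scanning the template, CTCCTTCGGGG occurs at positions 134–144; this primer anneals to the bottom strand there with its 3' end pointing downstream.
The reverse primer's reverse complement is CAATTCT, which matches the template at positions 193–199.
Amplicon spans positions 134–199: 66 bp.

66 bp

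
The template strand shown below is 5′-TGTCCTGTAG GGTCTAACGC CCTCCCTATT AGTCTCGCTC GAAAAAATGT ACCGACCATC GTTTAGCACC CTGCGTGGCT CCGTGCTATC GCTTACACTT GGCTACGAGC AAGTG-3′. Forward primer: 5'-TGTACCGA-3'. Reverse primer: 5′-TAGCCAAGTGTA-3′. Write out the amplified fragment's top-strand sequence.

5'-TGTACCGACCATCGTTTAGCACCCTGCGTGGCTCCGTGCTATCGCTTACACTTGGCTA-3'

Forward primer TGTACCGA is found on the top strand at positions 48–55.
Reverse complement of the reverse primer: TACACTTGGCTA. This occurs on the top strand at positions 94–105.
The product is the template from position 48 through 105 (58 bp).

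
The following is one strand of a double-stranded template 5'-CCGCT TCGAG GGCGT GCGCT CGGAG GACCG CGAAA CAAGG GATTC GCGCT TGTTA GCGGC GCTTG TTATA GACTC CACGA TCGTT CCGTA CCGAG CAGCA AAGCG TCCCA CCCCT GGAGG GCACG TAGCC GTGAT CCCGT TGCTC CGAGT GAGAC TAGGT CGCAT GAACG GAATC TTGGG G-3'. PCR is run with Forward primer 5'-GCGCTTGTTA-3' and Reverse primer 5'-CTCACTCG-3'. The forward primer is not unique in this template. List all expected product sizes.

The forward primer GCGCTTGTTA matches the top strand at positions 46–55, 59–68.
The reverse primer's reverse complement is CGAGTGAG, matching at positions 146–153.
Each forward site pairs with the reverse site to give a product ending at position 153: sizes 108, 95 bp.

108 bp, 95 bp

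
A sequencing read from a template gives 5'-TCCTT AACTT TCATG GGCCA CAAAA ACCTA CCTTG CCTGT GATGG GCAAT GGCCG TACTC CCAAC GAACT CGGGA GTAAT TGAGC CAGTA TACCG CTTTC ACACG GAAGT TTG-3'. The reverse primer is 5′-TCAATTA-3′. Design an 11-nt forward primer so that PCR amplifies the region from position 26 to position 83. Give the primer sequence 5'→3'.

5'-ACCTACCTTGC-3'

The reverse primer's reverse complement TAATTGA matches the template at positions 77–83; the product starts at position 26.
The forward primer is identical to the top strand over positions 26–36: ACCTACCTTGC.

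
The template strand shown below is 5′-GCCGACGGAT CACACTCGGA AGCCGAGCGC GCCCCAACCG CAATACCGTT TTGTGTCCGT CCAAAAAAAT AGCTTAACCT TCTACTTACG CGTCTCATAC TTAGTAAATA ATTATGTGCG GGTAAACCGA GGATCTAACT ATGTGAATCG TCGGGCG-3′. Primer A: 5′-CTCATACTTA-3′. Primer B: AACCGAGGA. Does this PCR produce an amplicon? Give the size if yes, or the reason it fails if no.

Primer A (CTCATACTTA) matches the top strand at positions 94–103 (3' end points downstream).
Primer B (AACCGAGGA) also matches the top strand directly, at positions 125–133 — its reverse complement TCCTCGGTT is not present.
Both primers anneal to the bottom strand with 3' ends pointing the same way, so neither can prime synthesis back toward the other.

No product — both primers anneal to the same strand and extend in the same direction.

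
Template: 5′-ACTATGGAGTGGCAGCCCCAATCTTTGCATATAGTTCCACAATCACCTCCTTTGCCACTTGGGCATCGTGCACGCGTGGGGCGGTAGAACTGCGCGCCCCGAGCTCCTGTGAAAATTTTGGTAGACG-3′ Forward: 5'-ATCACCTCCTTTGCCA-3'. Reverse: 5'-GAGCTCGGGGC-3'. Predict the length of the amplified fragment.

Scanning the template, ATCACCTCCTTTGCCA occurs at positions 42–57; this primer anneals to the bottom strand there with its 3' end pointing downstream.
Taking the reverse complement of GAGCTCGGGGC gives GCCCCGAGCTC, found at positions 96–106 on the template; the primer anneals here to the top strand with its 3' end pointing upstream.
Product length = (reverse-primer end) − (forward-primer start) + 1 = 106 − 42 + 1 = 65 bp.

65 bp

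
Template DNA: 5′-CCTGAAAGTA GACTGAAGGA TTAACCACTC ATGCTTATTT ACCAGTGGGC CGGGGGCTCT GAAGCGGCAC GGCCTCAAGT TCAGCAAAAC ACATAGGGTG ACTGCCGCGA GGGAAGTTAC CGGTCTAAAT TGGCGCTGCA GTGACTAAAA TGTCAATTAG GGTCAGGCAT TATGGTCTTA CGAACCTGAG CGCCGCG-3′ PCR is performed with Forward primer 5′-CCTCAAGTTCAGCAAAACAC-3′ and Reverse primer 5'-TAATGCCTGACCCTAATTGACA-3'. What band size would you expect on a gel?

Forward primer CCTCAAGTTCAGCAAAACAC is found on the top strand at positions 73–92.
Taking the reverse complement of TAATGCCTGACCCTAATTGACA gives TGTCAATTAGGGTCAGGCATTA, found at positions 151–172 on the template; the primer anneals here to the top strand with its 3' end pointing upstream.
Amplicon spans positions 73–172: 100 bp.

100 bp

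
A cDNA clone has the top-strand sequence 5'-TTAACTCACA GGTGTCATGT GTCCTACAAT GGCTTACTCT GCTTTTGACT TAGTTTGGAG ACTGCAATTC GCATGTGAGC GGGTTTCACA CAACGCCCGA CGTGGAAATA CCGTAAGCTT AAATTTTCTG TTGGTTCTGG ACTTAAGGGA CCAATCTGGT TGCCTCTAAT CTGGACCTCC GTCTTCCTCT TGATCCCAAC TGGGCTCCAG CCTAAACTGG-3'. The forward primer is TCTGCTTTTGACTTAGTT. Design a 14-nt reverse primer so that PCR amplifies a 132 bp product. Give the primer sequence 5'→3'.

5'-TTAGAGGCAACCAG-3'

The forward primer binds at positions 38–55, so a 132 bp product ends at position 38 + 132 − 1 = 169.
The reverse primer anneals to the top strand over positions 156–169, i.e. to CTGGTTGCCTCTAA.
Its sequence written 5'→3' is the reverse complement: TTAGAGGCAACCAG.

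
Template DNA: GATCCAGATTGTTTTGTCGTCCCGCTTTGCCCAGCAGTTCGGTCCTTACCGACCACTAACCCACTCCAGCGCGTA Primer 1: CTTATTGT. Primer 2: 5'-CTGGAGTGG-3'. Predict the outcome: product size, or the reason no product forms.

No product — primer 1 has no binding site in the template.

Primer 1 (CTTATTGT) does not match the top strand, and its reverse complement ACAATAAG does not match either.
With no annealing site for primer 1, no amplification occurs.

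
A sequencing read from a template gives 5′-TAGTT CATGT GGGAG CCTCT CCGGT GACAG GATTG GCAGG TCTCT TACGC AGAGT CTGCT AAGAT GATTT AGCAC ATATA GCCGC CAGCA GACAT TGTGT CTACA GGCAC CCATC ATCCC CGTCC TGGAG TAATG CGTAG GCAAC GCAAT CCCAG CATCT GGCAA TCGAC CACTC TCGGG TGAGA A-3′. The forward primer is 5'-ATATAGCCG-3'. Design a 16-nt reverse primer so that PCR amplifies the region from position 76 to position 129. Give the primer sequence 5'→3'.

The product's 3' end on the top strand is position 129.
The reverse primer anneals to the top strand over positions 114–129, i.e. to TCATCCCCGTCCTGGA.
Its sequence written 5'→3' is the reverse complement: TCCAGGACGGGGATGA.

5'-TCCAGGACGGGGATGA-3'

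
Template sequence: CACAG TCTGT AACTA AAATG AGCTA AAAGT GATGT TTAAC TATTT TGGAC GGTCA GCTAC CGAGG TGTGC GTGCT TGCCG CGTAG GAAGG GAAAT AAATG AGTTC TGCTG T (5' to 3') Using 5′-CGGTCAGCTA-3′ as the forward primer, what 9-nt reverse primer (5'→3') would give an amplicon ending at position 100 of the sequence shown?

The forward primer binds at positions 50–59; the product's 3' end on the top strand is position 100.
The reverse primer anneals to the top strand over positions 92–100, i.e. to AAATAAATG.
Its sequence written 5'→3' is the reverse complement: CATTTATTT.

5'-CATTTATTT-3'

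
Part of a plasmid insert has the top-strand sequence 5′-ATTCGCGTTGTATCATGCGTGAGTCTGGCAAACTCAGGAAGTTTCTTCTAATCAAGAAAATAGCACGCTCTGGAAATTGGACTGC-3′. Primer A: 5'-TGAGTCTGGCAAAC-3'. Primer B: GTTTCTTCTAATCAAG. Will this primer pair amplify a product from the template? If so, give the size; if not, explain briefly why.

No product — both primers anneal to the same strand and extend in the same direction.

Primer A (TGAGTCTGGCAAAC) matches the top strand at positions 20–33 (3' end points downstream).
Primer B (GTTTCTTCTAATCAAG) also matches the top strand directly, at positions 41–56 — its reverse complement CTTGATTAGAAGAAAC is not present.
Both primers anneal to the bottom strand with 3' ends pointing the same way, so neither can prime synthesis back toward the other.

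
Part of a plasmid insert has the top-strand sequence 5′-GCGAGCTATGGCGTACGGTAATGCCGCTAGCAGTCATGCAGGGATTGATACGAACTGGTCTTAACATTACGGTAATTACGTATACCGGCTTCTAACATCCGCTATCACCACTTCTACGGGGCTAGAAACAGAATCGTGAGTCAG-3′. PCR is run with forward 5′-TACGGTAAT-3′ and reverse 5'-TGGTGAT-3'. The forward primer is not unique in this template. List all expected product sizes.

The forward primer TACGGTAAT matches the top strand at positions 14–22, 68–76.
The reverse primer's reverse complement is ATCACCA, matching at positions 104–110.
Each forward site pairs with the reverse site to give a product ending at position 110: sizes 97, 43 bp.

97 bp, 43 bp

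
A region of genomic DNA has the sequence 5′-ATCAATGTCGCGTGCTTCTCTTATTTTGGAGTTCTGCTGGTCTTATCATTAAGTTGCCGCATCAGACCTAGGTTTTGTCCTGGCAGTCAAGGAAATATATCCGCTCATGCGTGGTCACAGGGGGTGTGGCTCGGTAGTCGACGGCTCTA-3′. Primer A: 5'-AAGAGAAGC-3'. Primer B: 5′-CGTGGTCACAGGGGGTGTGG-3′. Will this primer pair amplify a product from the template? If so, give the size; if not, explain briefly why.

No product — the primers' 3' ends point away from each other.

Primer A (AAGAGAAGC) has reverse complement GCTTCTCTT, which matches the top strand at positions 14–22; primer A anneals to the top strand there with its 3' end pointing upstream toward position 14.
Primer B (CGTGGTCACAGGGGGTGTGG) matches the top strand directly at positions 110–129; it anneals to the bottom strand with its 3' end pointing downstream toward position 129.
The 3' ends diverge (primer A extends toward position 1, primer B toward position 149), so the primers never converge on a shared product.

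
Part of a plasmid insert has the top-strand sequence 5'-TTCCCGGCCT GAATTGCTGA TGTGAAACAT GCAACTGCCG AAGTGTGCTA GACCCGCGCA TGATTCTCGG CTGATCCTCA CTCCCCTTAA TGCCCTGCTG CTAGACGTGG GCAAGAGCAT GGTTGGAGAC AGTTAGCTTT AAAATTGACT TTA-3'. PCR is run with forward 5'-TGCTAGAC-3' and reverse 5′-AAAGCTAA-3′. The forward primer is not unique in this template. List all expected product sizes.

The forward primer TGCTAGAC matches the top strand at positions 46–53, 99–106.
The reverse primer's reverse complement is TTAGCTTT, matching at positions 133–140.
Each forward site pairs with the reverse site to give a product ending at position 140: sizes 95, 42 bp.

95 bp, 42 bp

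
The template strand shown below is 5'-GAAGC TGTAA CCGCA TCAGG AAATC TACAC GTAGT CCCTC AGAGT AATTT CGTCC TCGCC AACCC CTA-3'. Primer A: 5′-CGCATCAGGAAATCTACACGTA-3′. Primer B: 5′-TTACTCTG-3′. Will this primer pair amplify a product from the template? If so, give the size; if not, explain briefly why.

Yes — a 36 bp product.

Primer A (CGCATCAGGAAATCTACACGTA) matches the top strand at positions 12–33; it acts as a forward primer.
Primer B's reverse complement is CAGAGTAA, matching the top strand at positions 40–47; it acts as a reverse primer.
The 3' ends face each other across positions 12–47, giving a 36 bp product.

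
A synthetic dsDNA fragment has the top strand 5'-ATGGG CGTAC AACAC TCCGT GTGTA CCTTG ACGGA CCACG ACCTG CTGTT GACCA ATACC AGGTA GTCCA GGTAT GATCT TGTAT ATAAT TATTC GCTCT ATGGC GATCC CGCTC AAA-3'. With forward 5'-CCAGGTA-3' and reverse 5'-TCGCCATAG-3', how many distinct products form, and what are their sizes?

The forward primer CCAGGTA matches the top strand at positions 59–65, 68–74.
The reverse primer's reverse complement is CTATGGCGA, matching at positions 99–107.
Each forward site pairs with the reverse site to give a product ending at position 107: sizes 49, 40 bp.

Two products: 49 bp, 40 bp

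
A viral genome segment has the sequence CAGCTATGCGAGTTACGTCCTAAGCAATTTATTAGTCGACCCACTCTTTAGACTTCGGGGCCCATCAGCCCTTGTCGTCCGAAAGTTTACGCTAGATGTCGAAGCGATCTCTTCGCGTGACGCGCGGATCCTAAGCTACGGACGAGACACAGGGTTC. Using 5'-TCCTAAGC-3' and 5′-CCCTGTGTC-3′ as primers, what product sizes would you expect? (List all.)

The forward primer TCCTAAGC matches the top strand at positions 18–25, 129–136.
The reverse primer's reverse complement is GACACAGGG, matching at positions 146–154.
Each forward site pairs with the reverse site to give a product ending at position 154: sizes 137, 26 bp.

137 bp, 26 bp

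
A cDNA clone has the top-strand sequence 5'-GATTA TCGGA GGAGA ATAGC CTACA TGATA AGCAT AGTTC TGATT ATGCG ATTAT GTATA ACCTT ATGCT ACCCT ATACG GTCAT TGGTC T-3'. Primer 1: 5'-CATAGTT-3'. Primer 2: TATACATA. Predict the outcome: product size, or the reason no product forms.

Yes — a 28 bp product.

Primer 1 (CATAGTT) matches the top strand at positions 33–39; it acts as a forward primer.
Primer 2's reverse complement is TATGTATA, matching the top strand at positions 53–60; it acts as a reverse primer.
The 3' ends face each other across positions 33–60, giving a 28 bp product.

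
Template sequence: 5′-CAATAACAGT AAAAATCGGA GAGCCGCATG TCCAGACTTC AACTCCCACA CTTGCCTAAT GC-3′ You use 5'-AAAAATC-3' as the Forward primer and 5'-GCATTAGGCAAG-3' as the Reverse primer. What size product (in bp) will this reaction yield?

Forward primer AAAAATC is found on the top strand at positions 11–17.
The reverse primer's reverse complement is CTTGCCTAATGC, which matches the template at positions 51–62.
Amplicon spans positions 11–62: 52 bp.

52 bp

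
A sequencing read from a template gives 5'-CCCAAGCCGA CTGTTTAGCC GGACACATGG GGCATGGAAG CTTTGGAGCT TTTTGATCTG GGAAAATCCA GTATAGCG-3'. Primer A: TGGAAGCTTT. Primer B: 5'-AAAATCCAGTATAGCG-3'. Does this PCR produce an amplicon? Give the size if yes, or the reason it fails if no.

Primer A (TGGAAGCTTT) matches the top strand at positions 35–44 (3' end points downstream).
Primer B (AAAATCCAGTATAGCG) also matches the top strand directly, at positions 63–78 — its reverse complement CGCTATACTGGATTTT is not present.
Both primers anneal to the bottom strand with 3' ends pointing the same way, so neither can prime synthesis back toward the other.

No product — both primers anneal to the same strand and extend in the same direction.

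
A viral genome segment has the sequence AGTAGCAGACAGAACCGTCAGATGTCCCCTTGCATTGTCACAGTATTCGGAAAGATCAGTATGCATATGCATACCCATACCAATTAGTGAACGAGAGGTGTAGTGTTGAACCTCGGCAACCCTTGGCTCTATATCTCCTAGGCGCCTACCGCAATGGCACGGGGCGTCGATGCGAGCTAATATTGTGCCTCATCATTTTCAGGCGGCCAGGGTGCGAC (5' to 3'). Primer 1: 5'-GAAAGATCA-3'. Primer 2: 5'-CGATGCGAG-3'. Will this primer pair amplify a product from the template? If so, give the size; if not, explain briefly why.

Primer 1 (GAAAGATCA) matches the top strand at positions 50–58 (3' end points downstream).
Primer 2 (CGATGCGAG) also matches the top strand directly, at positions 168–176 — its reverse complement CTCGCATCG is not present.
Both primers anneal to the bottom strand with 3' ends pointing the same way, so neither can prime synthesis back toward the other.

No product — both primers anneal to the same strand and extend in the same direction.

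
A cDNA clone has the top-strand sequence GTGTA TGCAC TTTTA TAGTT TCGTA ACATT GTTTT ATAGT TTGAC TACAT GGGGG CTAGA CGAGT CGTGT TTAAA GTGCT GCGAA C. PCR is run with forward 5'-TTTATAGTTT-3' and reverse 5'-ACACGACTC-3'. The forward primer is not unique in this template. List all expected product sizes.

59 bp, 38 bp

The forward primer TTTATAGTTT matches the top strand at positions 12–21, 33–42.
The reverse primer's reverse complement is GAGTCGTGT, matching at positions 62–70.
Each forward site pairs with the reverse site to give a product ending at position 70: sizes 59, 38 bp.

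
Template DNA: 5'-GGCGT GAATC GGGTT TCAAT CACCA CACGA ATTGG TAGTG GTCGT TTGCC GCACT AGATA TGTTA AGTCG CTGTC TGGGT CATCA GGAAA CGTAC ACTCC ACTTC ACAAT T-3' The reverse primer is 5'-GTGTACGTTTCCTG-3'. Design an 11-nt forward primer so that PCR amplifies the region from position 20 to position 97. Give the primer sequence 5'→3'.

5'-TCACCACACGA-3'

The reverse primer's reverse complement CAGGAAACGTACAC matches the template at positions 84–97; the product starts at position 20.
The forward primer is identical to the top strand over positions 20–30: TCACCACACGA.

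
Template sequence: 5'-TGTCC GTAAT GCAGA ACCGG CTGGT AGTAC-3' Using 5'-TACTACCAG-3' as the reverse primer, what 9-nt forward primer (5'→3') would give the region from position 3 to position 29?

5'-TCCGTAATG-3'

The reverse primer's reverse complement CTGGTAGTA matches the template at positions 21–29; the product starts at position 3.
The forward primer is identical to the top strand over positions 3–11: TCCGTAATG.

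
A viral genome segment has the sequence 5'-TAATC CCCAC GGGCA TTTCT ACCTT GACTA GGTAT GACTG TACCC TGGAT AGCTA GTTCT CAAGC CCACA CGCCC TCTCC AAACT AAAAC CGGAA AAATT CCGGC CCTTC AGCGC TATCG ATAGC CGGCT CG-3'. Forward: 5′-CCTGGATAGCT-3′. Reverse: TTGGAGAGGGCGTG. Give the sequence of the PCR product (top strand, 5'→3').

Scanning the template, CCTGGATAGCT occurs at positions 44–54; this primer anneals to the bottom strand there with its 3' end pointing downstream.
Taking the reverse complement of TTGGAGAGGGCGTG gives CACGCCCTCTCCAA, found at positions 69–82 on the template; the primer anneals here to the top strand with its 3' end pointing upstream.
The product is the template from position 44 through 82 (39 bp).

5'-CCTGGATAGCTAGTTCTCAAGCCCACACGCCCTCTCCAA-3'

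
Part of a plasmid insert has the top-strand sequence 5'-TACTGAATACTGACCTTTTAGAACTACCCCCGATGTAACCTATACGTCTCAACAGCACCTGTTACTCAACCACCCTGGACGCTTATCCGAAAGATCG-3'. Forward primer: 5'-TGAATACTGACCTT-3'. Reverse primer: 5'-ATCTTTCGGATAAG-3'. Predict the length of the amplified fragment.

92 bp

Scanning the template, TGAATACTGACCTT occurs at positions 4–17; this primer anneals to the bottom strand there with its 3' end pointing downstream.
The reverse primer's reverse complement is CTTATCCGAAAGAT, which matches the template at positions 82–95.
Product length = (reverse-primer end) − (forward-primer start) + 1 = 95 − 4 + 1 = 92 bp.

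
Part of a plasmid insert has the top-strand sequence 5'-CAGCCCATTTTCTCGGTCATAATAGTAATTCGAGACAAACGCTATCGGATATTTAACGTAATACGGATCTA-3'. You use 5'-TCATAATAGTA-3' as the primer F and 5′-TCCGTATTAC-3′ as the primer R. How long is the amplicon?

The forward primer matches the template at positions 17–27.
Reverse complement of the reverse primer: GTAATACGGA. This occurs on the top strand at positions 58–67.
Amplicon spans positions 17–67: 51 bp.

51 bp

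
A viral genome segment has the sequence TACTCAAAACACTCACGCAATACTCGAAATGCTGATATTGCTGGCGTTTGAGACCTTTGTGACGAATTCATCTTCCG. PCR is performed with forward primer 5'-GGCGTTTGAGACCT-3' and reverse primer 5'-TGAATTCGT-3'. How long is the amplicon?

Forward primer GGCGTTTGAGACCT is found on the top strand at positions 43–56.
The reverse primer's reverse complement is ACGAATTCA, which matches the template at positions 62–70.
Product length = (reverse-primer end) − (forward-primer start) + 1 = 70 − 43 + 1 = 28 bp.

28 bp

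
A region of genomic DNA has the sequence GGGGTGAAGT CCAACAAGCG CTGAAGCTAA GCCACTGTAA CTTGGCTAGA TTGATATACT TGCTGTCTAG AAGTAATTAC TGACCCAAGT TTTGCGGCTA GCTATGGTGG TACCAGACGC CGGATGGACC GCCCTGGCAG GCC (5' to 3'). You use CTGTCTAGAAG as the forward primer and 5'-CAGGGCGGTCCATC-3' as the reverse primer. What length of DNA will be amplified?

The forward primer matches the template at positions 63–73.
Reverse complement of the reverse primer: GATGGACCGCCCTG. This occurs on the top strand at positions 123–136.
Product length = (reverse-primer end) − (forward-primer start) + 1 = 136 − 63 + 1 = 74 bp.

74 bp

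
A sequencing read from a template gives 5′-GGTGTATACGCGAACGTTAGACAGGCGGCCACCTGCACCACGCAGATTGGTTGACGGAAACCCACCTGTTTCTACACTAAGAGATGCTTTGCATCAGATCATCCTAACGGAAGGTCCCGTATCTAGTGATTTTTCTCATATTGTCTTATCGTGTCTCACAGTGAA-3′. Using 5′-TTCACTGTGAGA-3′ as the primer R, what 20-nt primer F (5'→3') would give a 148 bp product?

5'-TAGACAGGCGGCCACCTGCA-3'

The reverse primer's reverse complement TCTCACAGTGAA matches the template at positions 154–165, so the product ends at position 165.
A 148 bp product then starts at position 165 − 148 + 1 = 18.
The forward primer is identical to the top strand there: TAGACAGGCGGCCACCTGCA.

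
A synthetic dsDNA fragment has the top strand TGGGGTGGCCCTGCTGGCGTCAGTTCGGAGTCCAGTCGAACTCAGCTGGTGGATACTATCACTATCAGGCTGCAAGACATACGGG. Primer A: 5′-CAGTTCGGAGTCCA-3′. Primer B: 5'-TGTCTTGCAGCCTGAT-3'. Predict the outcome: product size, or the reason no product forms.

Primer A (CAGTTCGGAGTCCA) matches the top strand at positions 21–34; it acts as a forward primer.
Primer B's reverse complement is ATCAGGCTGCAAGACA, matching the top strand at positions 64–79; it acts as a reverse primer.
The 3' ends face each other across positions 21–79, giving a 59 bp product.

Yes — a 59 bp product.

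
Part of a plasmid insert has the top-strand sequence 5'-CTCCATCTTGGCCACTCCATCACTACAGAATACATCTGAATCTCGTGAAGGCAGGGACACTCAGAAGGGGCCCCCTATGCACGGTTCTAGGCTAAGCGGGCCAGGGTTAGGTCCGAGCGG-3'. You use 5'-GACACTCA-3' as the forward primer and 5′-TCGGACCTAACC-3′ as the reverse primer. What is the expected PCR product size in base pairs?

61 bp

Forward primer GACACTCA is found on the top strand at positions 56–63.
Taking the reverse complement of TCGGACCTAACC gives GGTTAGGTCCGA, found at positions 105–116 on the template; the primer anneals here to the top strand with its 3' end pointing upstream.
Amplicon spans positions 56–116: 61 bp.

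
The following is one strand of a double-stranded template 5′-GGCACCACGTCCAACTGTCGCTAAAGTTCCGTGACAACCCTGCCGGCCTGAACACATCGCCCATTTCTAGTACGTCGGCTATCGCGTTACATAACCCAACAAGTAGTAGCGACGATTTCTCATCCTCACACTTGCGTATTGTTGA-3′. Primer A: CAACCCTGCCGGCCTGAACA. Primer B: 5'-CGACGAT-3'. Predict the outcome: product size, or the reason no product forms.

No product — both primers anneal to the same strand and extend in the same direction.

Primer A (CAACCCTGCCGGCCTGAACA) matches the top strand at positions 35–54 (3' end points downstream).
Primer B (CGACGAT) also matches the top strand directly, at positions 110–116 — its reverse complement ATCGTCG is not present.
Both primers anneal to the bottom strand with 3' ends pointing the same way, so neither can prime synthesis back toward the other.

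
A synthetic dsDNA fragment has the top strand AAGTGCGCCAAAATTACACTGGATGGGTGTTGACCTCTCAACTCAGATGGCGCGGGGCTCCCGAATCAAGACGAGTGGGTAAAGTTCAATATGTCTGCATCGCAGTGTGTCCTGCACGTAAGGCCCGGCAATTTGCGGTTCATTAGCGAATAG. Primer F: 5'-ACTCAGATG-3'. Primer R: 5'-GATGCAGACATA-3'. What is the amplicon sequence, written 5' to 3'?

5'-ACTCAGATGGCGCGGGGCTCCCGAATCAAGACGAGTGGGTAAAGTTCAATATGTCTGCATC-3'

Scanning the template, ACTCAGATG occurs at positions 41–49; this primer anneals to the bottom strand there with its 3' end pointing downstream.
Taking the reverse complement of GATGCAGACATA gives TATGTCTGCATC, found at positions 90–101 on the template; the primer anneals here to the top strand with its 3' end pointing upstream.
The product is the template from position 41 through 101 (61 bp).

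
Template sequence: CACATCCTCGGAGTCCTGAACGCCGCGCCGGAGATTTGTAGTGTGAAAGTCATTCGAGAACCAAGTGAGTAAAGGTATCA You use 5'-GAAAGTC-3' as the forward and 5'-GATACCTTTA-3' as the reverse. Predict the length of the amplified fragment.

35 bp

The forward primer matches the template at positions 45–51.
The reverse primer's reverse complement is TAAAGGTATC, which matches the template at positions 70–79.
Product length = (reverse-primer end) − (forward-primer start) + 1 = 79 − 45 + 1 = 35 bp.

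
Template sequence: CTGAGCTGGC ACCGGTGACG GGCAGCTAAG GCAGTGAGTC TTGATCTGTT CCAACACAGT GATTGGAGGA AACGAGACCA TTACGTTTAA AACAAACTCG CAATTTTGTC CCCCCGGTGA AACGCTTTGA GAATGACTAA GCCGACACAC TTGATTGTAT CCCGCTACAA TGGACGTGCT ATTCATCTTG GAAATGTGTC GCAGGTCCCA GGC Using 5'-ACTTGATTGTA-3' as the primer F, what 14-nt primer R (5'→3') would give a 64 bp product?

5'-CCTGGGACCTGCGA-3'

The forward primer binds at positions 149–159, so a 64 bp product ends at position 149 + 64 − 1 = 212.
The reverse primer anneals to the top strand over positions 199–212, i.e. to TCGCAGGTCCCAGG.
Its sequence written 5'→3' is the reverse complement: CCTGGGACCTGCGA.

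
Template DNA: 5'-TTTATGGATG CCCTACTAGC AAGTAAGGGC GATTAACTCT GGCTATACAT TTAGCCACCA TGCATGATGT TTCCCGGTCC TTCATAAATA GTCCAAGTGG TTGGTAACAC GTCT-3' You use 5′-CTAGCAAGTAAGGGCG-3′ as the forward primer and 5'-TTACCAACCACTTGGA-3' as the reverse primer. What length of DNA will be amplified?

92 bp

Forward primer CTAGCAAGTAAGGGCG is found on the top strand at positions 16–31.
Taking the reverse complement of TTACCAACCACTTGGA gives TCCAAGTGGTTGGTAA, found at positions 92–107 on the template; the primer anneals here to the top strand with its 3' end pointing upstream.
Amplicon spans positions 16–107: 92 bp.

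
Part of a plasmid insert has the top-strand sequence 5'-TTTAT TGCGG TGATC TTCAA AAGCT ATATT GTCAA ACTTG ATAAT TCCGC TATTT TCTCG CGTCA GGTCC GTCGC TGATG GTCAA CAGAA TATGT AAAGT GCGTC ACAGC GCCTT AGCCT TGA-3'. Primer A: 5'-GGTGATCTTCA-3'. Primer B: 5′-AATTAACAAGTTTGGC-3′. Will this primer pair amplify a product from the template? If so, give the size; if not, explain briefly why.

No product — primer B has no binding site in the template.

Primer B (AATTAACAAGTTTGGC) does not match the top strand, and its reverse complement GCCAAACTTGTTAATT does not match either.
With no annealing site for primer B, no amplification occurs.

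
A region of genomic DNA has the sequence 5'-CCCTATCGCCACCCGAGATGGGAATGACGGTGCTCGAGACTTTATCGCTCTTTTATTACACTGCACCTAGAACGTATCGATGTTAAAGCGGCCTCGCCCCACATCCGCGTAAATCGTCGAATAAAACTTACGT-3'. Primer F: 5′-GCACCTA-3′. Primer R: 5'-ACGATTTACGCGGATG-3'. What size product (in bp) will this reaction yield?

The forward primer matches the template at positions 63–69.
Taking the reverse complement of ACGATTTACGCGGATG gives CATCCGCGTAAATCGT, found at positions 102–117 on the template; the primer anneals here to the top strand with its 3' end pointing upstream.
Product length = (reverse-primer end) − (forward-primer start) + 1 = 117 − 63 + 1 = 55 bp.

55 bp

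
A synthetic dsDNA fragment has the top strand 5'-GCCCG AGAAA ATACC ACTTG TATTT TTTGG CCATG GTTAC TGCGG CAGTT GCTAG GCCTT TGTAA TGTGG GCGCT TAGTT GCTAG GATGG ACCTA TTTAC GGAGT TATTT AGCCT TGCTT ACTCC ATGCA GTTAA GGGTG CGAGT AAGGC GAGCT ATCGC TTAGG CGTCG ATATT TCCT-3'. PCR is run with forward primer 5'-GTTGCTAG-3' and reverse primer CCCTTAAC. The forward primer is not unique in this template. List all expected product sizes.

The forward primer GTTGCTAG matches the top strand at positions 48–55, 78–85.
The reverse primer's reverse complement is GTTAAGGG, matching at positions 131–138.
Each forward site pairs with the reverse site to give a product ending at position 138: sizes 91, 61 bp.

91 bp, 61 bp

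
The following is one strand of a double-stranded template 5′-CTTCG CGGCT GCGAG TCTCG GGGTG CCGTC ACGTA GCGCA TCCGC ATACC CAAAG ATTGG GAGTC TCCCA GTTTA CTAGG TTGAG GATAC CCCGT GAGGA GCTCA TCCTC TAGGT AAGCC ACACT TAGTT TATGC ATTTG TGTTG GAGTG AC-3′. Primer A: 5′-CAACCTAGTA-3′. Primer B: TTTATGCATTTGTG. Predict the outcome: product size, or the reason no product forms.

Primer A (CAACCTAGTA) has reverse complement TACTAGGTTG, which matches the top strand at positions 74–83; primer A anneals to the top strand there with its 3' end pointing upstream toward position 74.
Primer B (TTTATGCATTTGTG) matches the top strand directly at positions 129–142; it anneals to the bottom strand with its 3' end pointing downstream toward position 142.
The 3' ends diverge (primer A extends toward position 1, primer B toward position 152), so the primers never converge on a shared product.

No product — the primers' 3' ends point away from each other.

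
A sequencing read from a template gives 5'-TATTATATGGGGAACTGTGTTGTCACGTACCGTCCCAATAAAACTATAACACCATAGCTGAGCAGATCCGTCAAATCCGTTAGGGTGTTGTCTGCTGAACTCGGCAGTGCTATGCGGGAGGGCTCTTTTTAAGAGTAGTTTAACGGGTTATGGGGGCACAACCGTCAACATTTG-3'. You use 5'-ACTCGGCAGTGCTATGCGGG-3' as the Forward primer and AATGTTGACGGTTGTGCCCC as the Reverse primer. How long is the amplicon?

Scanning the template, ACTCGGCAGTGCTATGCGGG occurs at positions 99–118; this primer anneals to the bottom strand there with its 3' end pointing downstream.
Taking the reverse complement of AATGTTGACGGTTGTGCCCC gives GGGGCACAACCGTCAACATT, found at positions 153–172 on the template; the primer anneals here to the top strand with its 3' end pointing upstream.
Product length = (reverse-primer end) − (forward-primer start) + 1 = 172 − 99 + 1 = 74 bp.

74 bp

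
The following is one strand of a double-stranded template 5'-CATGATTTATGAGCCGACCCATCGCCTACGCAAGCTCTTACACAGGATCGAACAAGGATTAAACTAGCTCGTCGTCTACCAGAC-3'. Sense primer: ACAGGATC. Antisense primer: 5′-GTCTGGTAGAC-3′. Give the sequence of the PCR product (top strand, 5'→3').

Scanning the template, ACAGGATC occurs at positions 42–49; this primer anneals to the bottom strand there with its 3' end pointing downstream.
The reverse primer's reverse complement is GTCTACCAGAC, which matches the template at positions 74–84.
The product is the template from position 42 through 84 (43 bp).

5'-ACAGGATCGAACAAGGATTAAACTAGCTCGTCGTCTACCAGAC-3'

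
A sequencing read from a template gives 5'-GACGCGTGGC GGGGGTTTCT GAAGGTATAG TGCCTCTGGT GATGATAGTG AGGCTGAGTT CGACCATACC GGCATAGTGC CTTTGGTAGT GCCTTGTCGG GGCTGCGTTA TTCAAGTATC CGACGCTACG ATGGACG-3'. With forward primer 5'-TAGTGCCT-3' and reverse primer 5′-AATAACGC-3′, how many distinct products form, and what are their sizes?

The forward primer TAGTGCCT matches the top strand at positions 28–35, 75–82, 87–94.
The reverse primer's reverse complement is GCGTTATT, matching at positions 105–112.
Each forward site pairs with the reverse site to give a product ending at position 112: sizes 85, 38, 26 bp.

Three products: 85 bp, 38 bp, 26 bp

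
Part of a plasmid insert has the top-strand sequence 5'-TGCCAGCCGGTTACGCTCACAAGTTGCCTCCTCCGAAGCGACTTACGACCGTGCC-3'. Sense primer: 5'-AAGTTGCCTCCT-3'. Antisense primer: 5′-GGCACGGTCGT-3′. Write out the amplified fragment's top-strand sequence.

5'-AAGTTGCCTCCTCCGAAGCGACTTACGACCGTGCC-3'

Scanning the template, AAGTTGCCTCCT occurs at positions 21–32; this primer anneals to the bottom strand there with its 3' end pointing downstream.
The reverse primer's reverse complement is ACGACCGTGCC, which matches the template at positions 45–55.
The product is the template from position 21 through 55 (35 bp).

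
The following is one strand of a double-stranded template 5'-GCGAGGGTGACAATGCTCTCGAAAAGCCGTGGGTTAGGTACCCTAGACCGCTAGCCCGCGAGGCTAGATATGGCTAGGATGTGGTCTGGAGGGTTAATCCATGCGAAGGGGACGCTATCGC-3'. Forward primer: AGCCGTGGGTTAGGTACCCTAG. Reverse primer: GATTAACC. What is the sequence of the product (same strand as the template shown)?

5'-AGCCGTGGGTTAGGTACCCTAGACCGCTAGCCCGCGAGGCTAGATATGGCTAGGATGTGGTCTGGAGGGTTAATC-3'

Scanning the template, AGCCGTGGGTTAGGTACCCTAG occurs at positions 25–46; this primer anneals to the bottom strand there with its 3' end pointing downstream.
Taking the reverse complement of GATTAACC gives GGTTAATC, found at positions 92–99 on the template; the primer anneals here to the top strand with its 3' end pointing upstream.
The product is the template from position 25 through 99 (75 bp).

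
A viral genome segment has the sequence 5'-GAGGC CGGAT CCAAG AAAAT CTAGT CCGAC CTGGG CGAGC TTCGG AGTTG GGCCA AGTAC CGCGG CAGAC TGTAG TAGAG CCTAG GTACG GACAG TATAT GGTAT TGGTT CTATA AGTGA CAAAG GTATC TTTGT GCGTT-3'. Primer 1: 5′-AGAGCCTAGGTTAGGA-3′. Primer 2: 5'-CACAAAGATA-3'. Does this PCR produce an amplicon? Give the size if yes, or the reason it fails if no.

No product — primer 1 has no binding site in the template.

Primer 1 (AGAGCCTAGGTTAGGA) does not match the top strand, and its reverse complement TCCTAACCTAGGCTCT does not match either.
With no annealing site for primer 1, no amplification occurs.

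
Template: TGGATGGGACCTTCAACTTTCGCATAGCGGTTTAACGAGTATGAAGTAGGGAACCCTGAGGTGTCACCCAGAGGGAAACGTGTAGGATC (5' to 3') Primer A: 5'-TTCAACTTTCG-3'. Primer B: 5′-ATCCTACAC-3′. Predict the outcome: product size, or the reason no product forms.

Yes — a 77 bp product.

Primer A (TTCAACTTTCG) matches the top strand at positions 12–22; it acts as a forward primer.
Primer B's reverse complement is GTGTAGGAT, matching the top strand at positions 80–88; it acts as a reverse primer.
The 3' ends face each other across positions 12–88, giving a 77 bp product.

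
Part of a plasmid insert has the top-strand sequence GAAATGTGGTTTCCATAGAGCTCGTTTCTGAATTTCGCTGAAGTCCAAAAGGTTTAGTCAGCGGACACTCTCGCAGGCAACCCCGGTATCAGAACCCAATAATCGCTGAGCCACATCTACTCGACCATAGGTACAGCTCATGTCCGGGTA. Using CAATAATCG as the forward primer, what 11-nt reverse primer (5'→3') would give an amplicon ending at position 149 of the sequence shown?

The forward primer binds at positions 97–105; the product's 3' end on the top strand is position 149.
The reverse primer anneals to the top strand over positions 139–149, i.e. to CATGTCCGGGT.
Its sequence written 5'→3' is the reverse complement: ACCCGGACATG.

5'-ACCCGGACATG-3'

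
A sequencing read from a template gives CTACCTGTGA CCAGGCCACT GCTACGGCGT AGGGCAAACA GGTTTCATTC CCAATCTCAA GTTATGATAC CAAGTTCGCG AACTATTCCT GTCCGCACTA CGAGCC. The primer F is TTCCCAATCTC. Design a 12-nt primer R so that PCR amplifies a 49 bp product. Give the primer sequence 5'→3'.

The forward primer binds at positions 48–58, so a 49 bp product ends at position 48 + 49 − 1 = 96.
The reverse primer anneals to the top strand over positions 85–96, i.e. to ATTCCTGTCCGC.
Its sequence written 5'→3' is the reverse complement: GCGGACAGGAAT.

5'-GCGGACAGGAAT-3'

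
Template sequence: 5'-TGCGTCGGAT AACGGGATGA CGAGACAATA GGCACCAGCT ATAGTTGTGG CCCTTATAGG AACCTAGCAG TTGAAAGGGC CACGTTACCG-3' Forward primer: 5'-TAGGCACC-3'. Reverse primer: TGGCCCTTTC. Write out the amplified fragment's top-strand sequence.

The forward primer matches the template at positions 29–36.
Taking the reverse complement of TGGCCCTTTC gives GAAAGGGCCA, found at positions 73–82 on the template; the primer anneals here to the top strand with its 3' end pointing upstream.
The product is the template from position 29 through 82 (54 bp).

5'-TAGGCACCAGCTATAGTTGTGGCCCTTATAGGAACCTAGCAGTTGAAAGGGCCA-3'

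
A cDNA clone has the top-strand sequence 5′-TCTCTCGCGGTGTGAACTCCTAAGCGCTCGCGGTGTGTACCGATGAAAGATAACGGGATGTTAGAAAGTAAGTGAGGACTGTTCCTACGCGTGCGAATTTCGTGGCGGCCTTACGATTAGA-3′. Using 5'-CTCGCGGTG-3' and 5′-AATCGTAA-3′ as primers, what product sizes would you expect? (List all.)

115 bp, 92 bp

The forward primer CTCGCGGTG matches the top strand at positions 4–12, 27–35.
The reverse primer's reverse complement is TTACGATT, matching at positions 111–118.
Each forward site pairs with the reverse site to give a product ending at position 118: sizes 115, 92 bp.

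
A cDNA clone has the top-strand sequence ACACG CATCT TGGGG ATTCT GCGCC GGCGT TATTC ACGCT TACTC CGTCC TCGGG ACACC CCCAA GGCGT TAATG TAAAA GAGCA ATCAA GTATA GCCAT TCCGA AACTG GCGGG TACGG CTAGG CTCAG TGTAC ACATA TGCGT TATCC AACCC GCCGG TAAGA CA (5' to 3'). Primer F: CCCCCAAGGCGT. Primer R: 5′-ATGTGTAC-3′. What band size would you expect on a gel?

81 bp

The forward primer matches the template at positions 59–70.
Taking the reverse complement of ATGTGTAC gives GTACACAT, found at positions 132–139 on the template; the primer anneals here to the top strand with its 3' end pointing upstream.
Product length = (reverse-primer end) − (forward-primer start) + 1 = 139 − 59 + 1 = 81 bp.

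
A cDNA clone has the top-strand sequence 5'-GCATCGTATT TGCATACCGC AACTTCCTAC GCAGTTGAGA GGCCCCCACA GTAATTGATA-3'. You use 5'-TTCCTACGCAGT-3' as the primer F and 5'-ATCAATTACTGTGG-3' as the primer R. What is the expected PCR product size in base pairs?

Forward primer TTCCTACGCAGT is found on the top strand at positions 24–35.
Taking the reverse complement of ATCAATTACTGTGG gives CCACAGTAATTGAT, found at positions 46–59 on the template; the primer anneals here to the top strand with its 3' end pointing upstream.
Amplicon spans positions 24–59: 36 bp.

36 bp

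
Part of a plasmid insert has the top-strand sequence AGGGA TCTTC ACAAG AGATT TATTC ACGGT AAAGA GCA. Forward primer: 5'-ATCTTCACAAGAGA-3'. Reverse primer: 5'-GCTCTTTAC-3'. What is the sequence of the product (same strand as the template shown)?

5'-ATCTTCACAAGAGATTTATTCACGGTAAAGAGC-3'

The forward primer matches the template at positions 5–18.
The reverse primer's reverse complement is GTAAAGAGC, which matches the template at positions 29–37.
The product is the template from position 5 through 37 (33 bp).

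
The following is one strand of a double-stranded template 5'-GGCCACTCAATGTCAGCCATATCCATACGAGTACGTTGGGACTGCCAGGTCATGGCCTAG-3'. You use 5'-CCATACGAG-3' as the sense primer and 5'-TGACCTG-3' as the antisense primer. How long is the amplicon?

Scanning the template, CCATACGAG occurs at positions 23–31; this primer anneals to the bottom strand there with its 3' end pointing downstream.
Reverse complement of the reverse primer: CAGGTCA. This occurs on the top strand at positions 46–52.
The product runs from position 23 to position 52, so its length is 52 − 23 + 1 = 30 bp.

30 bp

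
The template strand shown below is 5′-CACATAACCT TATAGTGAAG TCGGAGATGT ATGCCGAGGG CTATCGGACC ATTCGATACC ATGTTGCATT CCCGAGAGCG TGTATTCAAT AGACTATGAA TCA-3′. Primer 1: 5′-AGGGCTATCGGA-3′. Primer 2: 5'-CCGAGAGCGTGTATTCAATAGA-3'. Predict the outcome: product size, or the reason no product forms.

Primer 1 (AGGGCTATCGGA) matches the top strand at positions 37–48 (3' end points downstream).
Primer 2 (CCGAGAGCGTGTATTCAATAGA) also matches the top strand directly, at positions 72–93 — its reverse complement TCTATTGAATACACGCTCTCGG is not present.
Both primers anneal to the bottom strand with 3' ends pointing the same way, so neither can prime synthesis back toward the other.

No product — both primers anneal to the same strand and extend in the same direction.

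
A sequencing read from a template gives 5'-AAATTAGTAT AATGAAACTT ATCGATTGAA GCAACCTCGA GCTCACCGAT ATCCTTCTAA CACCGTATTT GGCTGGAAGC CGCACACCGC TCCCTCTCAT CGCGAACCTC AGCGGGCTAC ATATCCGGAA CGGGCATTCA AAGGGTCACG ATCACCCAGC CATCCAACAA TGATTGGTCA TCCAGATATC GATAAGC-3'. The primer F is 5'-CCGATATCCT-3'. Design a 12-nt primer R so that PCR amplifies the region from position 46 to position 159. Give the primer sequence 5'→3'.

The product's 3' end on the top strand is position 159.
The reverse primer anneals to the top strand over positions 148–159, i.e. to ACGATCACCCAG.
Its sequence written 5'→3' is the reverse complement: CTGGGTGATCGT.

5'-CTGGGTGATCGT-3'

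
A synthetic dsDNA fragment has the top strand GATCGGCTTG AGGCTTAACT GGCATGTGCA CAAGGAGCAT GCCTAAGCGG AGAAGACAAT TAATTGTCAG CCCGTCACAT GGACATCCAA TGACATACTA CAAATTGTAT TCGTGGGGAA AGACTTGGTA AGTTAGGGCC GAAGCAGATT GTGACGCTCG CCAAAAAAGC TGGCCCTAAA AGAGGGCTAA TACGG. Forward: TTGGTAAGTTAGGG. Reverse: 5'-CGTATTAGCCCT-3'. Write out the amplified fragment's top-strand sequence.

Forward primer TTGGTAAGTTAGGG is found on the top strand at positions 125–138.
Taking the reverse complement of CGTATTAGCCCT gives AGGGCTAATACG, found at positions 183–194 on the template; the primer anneals here to the top strand with its 3' end pointing upstream.
The product is the template from position 125 through 194 (70 bp).

5'-TTGGTAAGTTAGGGCCGAAGCAGATTGTGACGCTCGCCAAAAAAGCTGGCCCTAAAAGAGGGCTAATACG-3'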